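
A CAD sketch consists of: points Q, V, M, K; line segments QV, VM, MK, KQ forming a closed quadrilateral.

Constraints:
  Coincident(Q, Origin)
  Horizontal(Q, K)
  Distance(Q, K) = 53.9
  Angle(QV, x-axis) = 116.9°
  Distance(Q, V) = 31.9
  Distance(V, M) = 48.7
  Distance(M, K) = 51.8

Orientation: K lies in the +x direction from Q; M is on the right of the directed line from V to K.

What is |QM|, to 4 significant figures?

16.99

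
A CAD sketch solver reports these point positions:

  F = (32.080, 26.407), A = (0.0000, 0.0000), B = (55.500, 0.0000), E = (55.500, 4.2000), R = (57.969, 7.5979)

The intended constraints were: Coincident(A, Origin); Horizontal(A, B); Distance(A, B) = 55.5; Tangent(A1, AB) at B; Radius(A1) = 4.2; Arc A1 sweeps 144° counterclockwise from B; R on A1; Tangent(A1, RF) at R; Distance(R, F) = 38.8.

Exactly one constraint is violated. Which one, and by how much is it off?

Distance(R, F) = 38.8 — off by 6.80.

A = (0.00, 0.00) ✓; A.y = 0.00, B.y = 0.00 ✓; |AB| = 55.50 ✓; ∠(EB, BA) = 90.00° ✓; |EB| = 4.200 ✓; bearing(E→R) − bearing(E→B) = 144.0° ✓; |ER| = 4.200 ✓; ∠(ER, RF) = 90.00° ✓; |RF| = 32.00 ✗.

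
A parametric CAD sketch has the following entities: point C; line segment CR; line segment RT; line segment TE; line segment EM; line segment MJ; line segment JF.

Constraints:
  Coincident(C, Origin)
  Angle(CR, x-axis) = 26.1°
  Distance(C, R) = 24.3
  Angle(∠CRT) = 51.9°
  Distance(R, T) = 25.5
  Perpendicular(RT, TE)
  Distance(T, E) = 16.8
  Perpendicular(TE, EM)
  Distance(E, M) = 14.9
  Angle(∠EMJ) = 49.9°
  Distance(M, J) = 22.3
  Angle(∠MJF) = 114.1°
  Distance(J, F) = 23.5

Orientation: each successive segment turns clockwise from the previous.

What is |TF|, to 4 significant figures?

22.91

∠EMJ = 49.9° gives MJ at -52.10° from the x-axis; with |MJ| = 22.3, J = (16.88, -13.78). ∠MJF = 114.1° gives JF at -118.0° from the x-axis; with |JF| = 23.5, F = (5.851, -34.53). Then |TF| = |F − T| = 22.91.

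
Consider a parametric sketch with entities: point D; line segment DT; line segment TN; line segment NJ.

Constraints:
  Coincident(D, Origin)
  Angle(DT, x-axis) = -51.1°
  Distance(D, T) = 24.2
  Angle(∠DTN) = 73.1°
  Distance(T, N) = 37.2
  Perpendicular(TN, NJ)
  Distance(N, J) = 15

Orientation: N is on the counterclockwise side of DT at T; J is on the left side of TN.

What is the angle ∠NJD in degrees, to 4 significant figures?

105.1°

D is at the origin; DT runs at -51.1° with length 24.2, so T = 24.2·(cos -51.1°, sin -51.1°) = (15.20, -18.83). ∠DTN = 73.1°, so TN runs at -51.1° + (180° − 73.1°) = 55.80° from the x-axis; with |TN| = 37.2, N = T + 37.2·(cos 55.80°, sin 55.80°) = (36.11, 11.93). TN ⟂ NJ; with |NJ| = 15.0 on the left of TN, J = N + 15.0·(-0.8271, 0.5621) = (23.70, 20.37). Then cos ∠NJD = JN·JD / (|JN||JD|), giving 105.1°.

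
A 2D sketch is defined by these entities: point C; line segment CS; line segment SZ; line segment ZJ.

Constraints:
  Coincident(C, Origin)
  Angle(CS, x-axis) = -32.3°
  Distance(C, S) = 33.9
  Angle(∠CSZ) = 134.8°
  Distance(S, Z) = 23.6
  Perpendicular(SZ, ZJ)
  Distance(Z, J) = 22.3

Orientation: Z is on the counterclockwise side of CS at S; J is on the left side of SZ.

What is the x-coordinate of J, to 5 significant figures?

46.680

∠CSZ = 134.8°, so SZ runs at -32.3° + (180° − 134.8°) = 12.900° from the x-axis; with |SZ| = 23.6, Z = S + 23.6·(cos 12.900°, sin 12.900°) = (51.659, -12.846). SZ ⟂ ZJ; with |ZJ| = 22.3 on the left of SZ, J = Z + 22.3·(-0.22325, 0.97476) = (46.680, 8.8913). So J.x = 46.680.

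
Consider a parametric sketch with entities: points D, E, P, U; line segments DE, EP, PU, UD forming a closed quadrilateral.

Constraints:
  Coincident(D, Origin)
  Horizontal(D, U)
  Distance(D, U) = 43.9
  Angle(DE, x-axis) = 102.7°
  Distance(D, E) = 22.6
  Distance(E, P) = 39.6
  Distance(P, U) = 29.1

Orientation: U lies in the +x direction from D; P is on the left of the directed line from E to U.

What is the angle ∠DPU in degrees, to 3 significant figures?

70.6°

D is at the origin; DU is horizontal with |DU| = 43.9 and U in +x, so U = (43.9, 0). DE runs at 102.7° with |DE| = 22.6, so E = (-4.97, 22.0). P is determined by |EP| = 39.6 and |PU| = 29.1 together: it lies at the intersection of circle(E, 39.6) and circle(U, 29.1). With |EU| = 53.6, the foot of the radical line on EU is 33.5 from E and the perpendicular offset is √(39.6² − 33.5²) = 21.1. Taking the left-of-EU solution: P = (34.3, 27.5).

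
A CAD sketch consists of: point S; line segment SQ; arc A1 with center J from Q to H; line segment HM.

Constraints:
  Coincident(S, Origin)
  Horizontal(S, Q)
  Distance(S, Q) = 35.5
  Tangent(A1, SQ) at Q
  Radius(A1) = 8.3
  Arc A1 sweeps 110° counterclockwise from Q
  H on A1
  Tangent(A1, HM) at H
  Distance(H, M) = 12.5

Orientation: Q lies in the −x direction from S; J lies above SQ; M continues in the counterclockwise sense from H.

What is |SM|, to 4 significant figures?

39.32

S is at the origin; SQ is horizontal with |SQ| = 35.5 and Q on the −x side, so Q = (-35.50, 0.000). The tangent condition forces JQ to be normal to SQ, so J = Q + (0, 8.3) = (-35.50, 8.300). On A1, Q sits at bearing -90° from J; a 110° counterclockwise sweep puts H at bearing 20°, so H = J + 8.3·(cos 20°, sin 20°) = (-27.70, 11.14). Since A1 is tangent to HM there, JH ⟂ HM, so HM runs along (−sin 20°, cos 20°); with |HM| = 12.5, M = (-31.98, 22.88). Then |SM| = |M − S| = 39.32.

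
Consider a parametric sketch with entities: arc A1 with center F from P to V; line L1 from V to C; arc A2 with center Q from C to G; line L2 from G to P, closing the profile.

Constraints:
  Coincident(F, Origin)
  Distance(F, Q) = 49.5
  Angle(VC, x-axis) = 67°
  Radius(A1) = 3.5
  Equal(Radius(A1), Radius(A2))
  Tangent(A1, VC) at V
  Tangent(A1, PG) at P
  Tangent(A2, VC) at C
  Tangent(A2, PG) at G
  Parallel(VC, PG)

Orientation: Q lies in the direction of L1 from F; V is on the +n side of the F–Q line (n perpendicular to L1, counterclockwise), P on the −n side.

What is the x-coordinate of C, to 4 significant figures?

16.12

Tangency of A1 to both parallel lines with radius 3.5 puts V and P at F ± 3.5·n: V = (-3.222, 1.368), P = (3.222, -1.368). Equal radii place C and G the same way about Q: C = Q + 3.5·n = (16.12, 46.93), G = Q − 3.5·n = (22.56, 44.20). So C.x = 16.12.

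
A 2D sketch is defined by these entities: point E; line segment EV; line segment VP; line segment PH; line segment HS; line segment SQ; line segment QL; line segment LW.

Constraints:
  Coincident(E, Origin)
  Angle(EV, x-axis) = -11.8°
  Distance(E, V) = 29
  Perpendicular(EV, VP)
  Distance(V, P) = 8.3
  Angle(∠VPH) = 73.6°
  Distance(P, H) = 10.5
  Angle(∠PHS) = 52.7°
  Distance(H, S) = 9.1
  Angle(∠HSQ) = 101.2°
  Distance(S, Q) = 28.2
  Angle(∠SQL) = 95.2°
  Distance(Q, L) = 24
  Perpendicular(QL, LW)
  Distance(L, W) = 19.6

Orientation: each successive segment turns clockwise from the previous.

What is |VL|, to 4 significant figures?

38.25

E is at the origin; EV runs at -11.8° with length 29.0, so V = (28.39, -5.930). The perpendicularity gives VP at right angles to EV, so VP runs at -101.8°; with |VP| = 8.3, P = (26.69, -14.05). ∠VPH = 73.6° gives PH at 151.8° from the x-axis; with |PH| = 10.5, H = (17.44, -9.093). ∠PHS = 52.7° gives HS at 24.50° from the x-axis; with |HS| = 9.1, S = (25.72, -5.319). ∠HSQ = 101.2° gives SQ at -54.30° from the x-axis; with |SQ| = 28.2, Q = (42.17, -28.22). ∠SQL = 95.2° gives QL at -139.1° from the x-axis; with |QL| = 24.0, L = (24.03, -43.93). Then |VL| = |L − V| = 38.25.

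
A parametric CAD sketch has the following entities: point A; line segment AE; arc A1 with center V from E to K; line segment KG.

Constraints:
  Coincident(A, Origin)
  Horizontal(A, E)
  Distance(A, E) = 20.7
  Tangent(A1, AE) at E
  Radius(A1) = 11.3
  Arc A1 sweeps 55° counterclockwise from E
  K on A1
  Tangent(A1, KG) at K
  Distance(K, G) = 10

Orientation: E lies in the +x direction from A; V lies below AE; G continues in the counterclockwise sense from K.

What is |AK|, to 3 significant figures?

12.4

A is at the origin; AE is horizontal with |AE| = 20.7 and E on the +x side, so E = (20.7, 0.00). Since A1 is tangent to AE there, VE ⟂ AE, so V = E + (0, -11.3) = (20.7, -11.3). On A1, E sits at bearing 90° from V; a 55° counterclockwise sweep puts K at bearing 145°, so K = V + 11.3·(cos 145°, sin 145°) = (11.4, -4.82). Then |AK| = |K − A| = 12.4.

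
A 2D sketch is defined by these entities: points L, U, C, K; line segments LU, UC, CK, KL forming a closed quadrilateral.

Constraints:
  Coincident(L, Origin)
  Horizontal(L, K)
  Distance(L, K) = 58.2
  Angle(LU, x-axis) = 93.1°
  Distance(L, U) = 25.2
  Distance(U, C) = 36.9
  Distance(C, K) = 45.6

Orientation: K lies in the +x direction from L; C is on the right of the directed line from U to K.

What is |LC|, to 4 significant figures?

15.97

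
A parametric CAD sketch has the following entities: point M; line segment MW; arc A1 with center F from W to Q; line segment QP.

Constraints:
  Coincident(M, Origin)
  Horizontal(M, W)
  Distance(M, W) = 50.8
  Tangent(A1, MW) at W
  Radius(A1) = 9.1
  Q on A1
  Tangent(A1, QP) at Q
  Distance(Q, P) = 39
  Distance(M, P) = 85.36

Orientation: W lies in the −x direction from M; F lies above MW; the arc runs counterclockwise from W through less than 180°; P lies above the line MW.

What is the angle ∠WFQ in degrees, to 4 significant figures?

139.9°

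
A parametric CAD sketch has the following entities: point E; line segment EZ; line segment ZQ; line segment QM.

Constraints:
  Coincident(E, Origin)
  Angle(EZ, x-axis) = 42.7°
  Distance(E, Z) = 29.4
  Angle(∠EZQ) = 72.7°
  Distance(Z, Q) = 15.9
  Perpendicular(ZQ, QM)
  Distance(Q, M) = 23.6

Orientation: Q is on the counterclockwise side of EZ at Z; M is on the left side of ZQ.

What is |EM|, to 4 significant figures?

8.438

∠EZQ = 72.7°, so ZQ runs at 42.7° + (180° − 72.7°) = 150.0° from the x-axis; with |ZQ| = 15.9, Q = Z + 15.9·(cos 150.0°, sin 150.0°) = (7.837, 27.89). The perpendicularity gives QM at right angles to ZQ; with |QM| = 23.6 on the left of ZQ, M = Q + 23.6·(-0.5000, -0.8660) = (-3.963, 7.450). Then |EM| = |M − E| = 8.438.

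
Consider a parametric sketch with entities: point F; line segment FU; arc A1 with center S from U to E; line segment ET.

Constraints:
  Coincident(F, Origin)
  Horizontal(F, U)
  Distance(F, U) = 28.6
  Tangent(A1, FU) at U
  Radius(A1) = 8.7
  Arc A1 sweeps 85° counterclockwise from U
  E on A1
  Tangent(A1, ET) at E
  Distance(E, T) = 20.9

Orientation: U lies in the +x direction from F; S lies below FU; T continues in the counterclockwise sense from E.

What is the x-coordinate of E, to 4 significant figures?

19.93

Since A1 is tangent to FU there, SU ⟂ FU, so S = U + (0, -8.7) = (28.60, -8.700). On A1, U sits at bearing 90° from S; an 85° counterclockwise sweep puts E at bearing 175°, so E = S + 8.7·(cos 175°, sin 175°) = (19.93, -7.942). So E.x = 19.93.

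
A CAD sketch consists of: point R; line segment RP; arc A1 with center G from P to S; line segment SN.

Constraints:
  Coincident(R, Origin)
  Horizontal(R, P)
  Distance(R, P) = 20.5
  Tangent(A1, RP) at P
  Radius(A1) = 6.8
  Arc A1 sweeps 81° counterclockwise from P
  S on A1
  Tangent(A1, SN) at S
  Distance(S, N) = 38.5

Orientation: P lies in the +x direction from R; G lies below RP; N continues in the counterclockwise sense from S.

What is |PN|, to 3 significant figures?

45.6

On A1, P sits at bearing 90° from G; an 81° counterclockwise sweep puts S at bearing 171°, so S = G + 6.8·(cos 171°, sin 171°) = (13.8, -5.74). The tangent condition forces GS to be normal to SN, so SN runs along (−sin 171°, cos 171°); with |SN| = 38.5, N = (7.76, -43.8). Then |PN| = |N − P| = 45.6.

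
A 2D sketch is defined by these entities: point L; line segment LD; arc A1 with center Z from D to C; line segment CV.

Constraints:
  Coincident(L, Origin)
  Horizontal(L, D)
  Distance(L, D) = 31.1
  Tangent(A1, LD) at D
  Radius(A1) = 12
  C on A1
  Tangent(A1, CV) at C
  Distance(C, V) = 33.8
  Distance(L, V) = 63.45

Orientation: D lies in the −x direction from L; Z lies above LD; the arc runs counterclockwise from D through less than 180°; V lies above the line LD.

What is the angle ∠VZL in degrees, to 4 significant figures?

132.9°

Checks: L = (0.00, 0.00) ✓; |ZC| = 12.00 ✓; ∠(ZC, CV) = 90.00° ✓; |CV| = 33.80 ✓; |LV| = 63.45 ✓.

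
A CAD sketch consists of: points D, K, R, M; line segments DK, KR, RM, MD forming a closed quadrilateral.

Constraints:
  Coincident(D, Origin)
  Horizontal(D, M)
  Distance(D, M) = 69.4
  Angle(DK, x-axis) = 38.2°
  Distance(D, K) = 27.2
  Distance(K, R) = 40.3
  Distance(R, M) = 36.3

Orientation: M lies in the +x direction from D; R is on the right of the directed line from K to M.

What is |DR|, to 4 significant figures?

43.43

Checks: |KR| = 40.30 ✓; |RM| = 36.30 ✓.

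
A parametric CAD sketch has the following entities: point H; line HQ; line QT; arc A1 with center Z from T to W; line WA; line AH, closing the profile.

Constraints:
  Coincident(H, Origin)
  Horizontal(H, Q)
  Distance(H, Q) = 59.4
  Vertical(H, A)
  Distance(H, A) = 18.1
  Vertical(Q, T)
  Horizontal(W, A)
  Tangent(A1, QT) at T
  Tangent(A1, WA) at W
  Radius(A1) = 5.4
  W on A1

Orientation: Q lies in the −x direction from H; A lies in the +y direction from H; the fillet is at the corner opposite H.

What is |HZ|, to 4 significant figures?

55.47

H is at the origin; H and Q share the same y with |HQ| = 59.4 and Q on the −x side, so Q = (-59.40, 0.000). HA is vertical with |HA| = 18.1 and A on the +y side, so A = (0.000, 18.10). The virtual corner opposite H is at (-59.40, 18.10). Tangency of A1 to QT means the radius ZT is perpendicular to QT and A1 meets WA tangentially, so ZW is at right angles to WA, with radius 5.4, so the center Z sits 5.4 in from both sides at Z = (-54.00, 12.70). Then |HZ| = |Z − H| = 55.47.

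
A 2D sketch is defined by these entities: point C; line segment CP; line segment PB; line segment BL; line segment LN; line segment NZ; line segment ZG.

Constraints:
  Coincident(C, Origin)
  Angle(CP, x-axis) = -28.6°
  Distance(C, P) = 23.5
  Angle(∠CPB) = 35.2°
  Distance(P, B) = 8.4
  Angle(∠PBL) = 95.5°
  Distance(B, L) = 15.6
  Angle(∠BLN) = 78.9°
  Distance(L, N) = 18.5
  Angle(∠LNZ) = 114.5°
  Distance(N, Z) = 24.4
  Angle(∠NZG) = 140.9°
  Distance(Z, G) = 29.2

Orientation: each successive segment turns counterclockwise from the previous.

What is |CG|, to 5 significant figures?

56.423

∠LNZ = 114.5° gives NZ at 7.3000° from the x-axis; with |NZ| = 24.4, Z = (36.282, -21.849). ∠NZG = 140.9° gives ZG at 46.400° from the x-axis; with |ZG| = 29.2, G = (56.419, -0.70332). Then |CG| = |G − C| = 56.423.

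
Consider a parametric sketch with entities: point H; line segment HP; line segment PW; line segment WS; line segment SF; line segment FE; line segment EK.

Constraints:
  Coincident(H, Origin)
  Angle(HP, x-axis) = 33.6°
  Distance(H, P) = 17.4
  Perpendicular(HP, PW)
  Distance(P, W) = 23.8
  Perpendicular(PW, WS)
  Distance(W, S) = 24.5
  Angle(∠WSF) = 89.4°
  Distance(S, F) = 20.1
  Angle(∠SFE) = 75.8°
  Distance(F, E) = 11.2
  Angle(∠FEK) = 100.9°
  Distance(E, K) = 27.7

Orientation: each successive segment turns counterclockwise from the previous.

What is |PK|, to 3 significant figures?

37.5

H is at the origin; HP runs at 33.6° with length 17.4, so P = (14.5, 9.63). The perpendicularity gives PW at right angles to HP, so PW runs at 124°; with |PW| = 23.8, W = (1.32, 29.5). PW is perpendicular to WS, so WS runs at -146°; with |WS| = 24.5, S = (-19.1, 15.9). ∠WSF = 89.4° gives SF at -55.8° from the x-axis; with |SF| = 20.1, F = (-7.79, -0.730). ∠SFE = 75.8° gives FE at 48.4° from the x-axis; with |FE| = 11.2, E = (-0.351, 7.65). ∠FEK = 100.9° gives EK at 128° from the x-axis; with |EK| = 27.7, K = (-17.2, 29.6). Then |PK| = |K − P| = 37.5.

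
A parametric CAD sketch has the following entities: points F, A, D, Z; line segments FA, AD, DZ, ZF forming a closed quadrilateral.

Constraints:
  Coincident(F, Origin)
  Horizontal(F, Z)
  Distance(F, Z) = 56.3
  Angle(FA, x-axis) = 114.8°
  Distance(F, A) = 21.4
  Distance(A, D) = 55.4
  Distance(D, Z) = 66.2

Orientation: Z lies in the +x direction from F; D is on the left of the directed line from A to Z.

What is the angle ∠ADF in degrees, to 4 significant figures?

17.27°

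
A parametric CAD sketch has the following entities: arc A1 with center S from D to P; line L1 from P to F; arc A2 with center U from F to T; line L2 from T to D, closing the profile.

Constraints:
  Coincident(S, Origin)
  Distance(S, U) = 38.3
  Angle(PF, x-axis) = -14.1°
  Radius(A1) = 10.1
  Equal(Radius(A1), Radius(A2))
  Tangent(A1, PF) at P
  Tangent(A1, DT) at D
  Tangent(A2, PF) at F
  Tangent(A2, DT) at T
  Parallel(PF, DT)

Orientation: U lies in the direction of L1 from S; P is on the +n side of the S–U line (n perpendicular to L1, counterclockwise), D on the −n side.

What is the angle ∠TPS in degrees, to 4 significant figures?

62.19°

The slot axis is L1's direction at -14.1°, so u = (cos -14.1°, sin -14.1°) = (0.9699, -0.2436) and n = (−sin -14.1°, cos -14.1°) = (0.2436, 0.9699). S is at the origin and U lies 38.3 along u from S, so U = 38.3·u = (37.15, -9.330). Tangency of A1 to both parallel lines with radius 10.1 puts P and D at S ± 10.1·n: P = (2.461, 9.796), D = (-2.461, -9.796). Equal radii place F and T the same way about U: F = U + 10.1·n = (39.61, 0.4653), T = U − 10.1·n = (34.69, -19.13). Then cos ∠TPS = PT·PS / (|PT||PS|), giving 62.19°.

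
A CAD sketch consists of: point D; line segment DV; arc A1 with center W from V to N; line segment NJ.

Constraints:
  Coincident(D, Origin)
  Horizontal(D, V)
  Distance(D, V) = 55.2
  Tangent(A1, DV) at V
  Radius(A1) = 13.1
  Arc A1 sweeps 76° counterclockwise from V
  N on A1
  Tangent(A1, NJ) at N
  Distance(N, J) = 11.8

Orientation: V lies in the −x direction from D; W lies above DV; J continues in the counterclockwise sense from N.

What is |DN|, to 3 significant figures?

43.6

D is at the origin; D and V share the same y with |DV| = 55.2 and V on the −x side, so V = (-55.2, 0.00). A1 meets DV tangentially, so WV is at right angles to DV, so W = V + (0, 13.1) = (-55.2, 13.1). On A1, V sits at bearing -90° from W; a 76° counterclockwise sweep puts N at bearing -14°, so N = W + 13.1·(cos -14°, sin -14°) = (-42.5, 9.93). Then |DN| = |N − D| = 43.6.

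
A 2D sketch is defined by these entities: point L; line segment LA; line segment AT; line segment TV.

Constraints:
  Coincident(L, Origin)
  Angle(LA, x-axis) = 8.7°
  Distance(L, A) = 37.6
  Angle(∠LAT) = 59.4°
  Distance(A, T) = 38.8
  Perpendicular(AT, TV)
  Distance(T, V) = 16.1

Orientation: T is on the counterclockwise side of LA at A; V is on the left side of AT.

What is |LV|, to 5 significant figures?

25.515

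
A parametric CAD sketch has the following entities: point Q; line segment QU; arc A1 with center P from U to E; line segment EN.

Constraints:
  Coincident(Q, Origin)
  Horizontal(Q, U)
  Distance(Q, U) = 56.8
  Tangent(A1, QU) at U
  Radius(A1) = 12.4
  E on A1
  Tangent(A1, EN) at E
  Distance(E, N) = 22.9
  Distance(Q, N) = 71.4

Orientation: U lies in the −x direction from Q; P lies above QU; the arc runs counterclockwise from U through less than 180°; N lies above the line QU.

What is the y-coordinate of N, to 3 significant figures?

38.2

Q is at the origin; Q and U share the same y with |QU| = 56.8 and U on the −x side, so U = (-56.8, 0.00). Since A1 is tangent to QU there, PU ⟂ QU, so P = U + (0, 12.4) = (-56.8, 12.4). Since PE ⟂ EN (tangency), |PN| = √(12.4² + 22.9²) = 26.0 regardless of where E sits on A1. So N lies on both circle(Q, 71.4) and circle(P, 26.0); the above-QU intersection is N = (-60.3, 38.2). E is the foot of the tangent from N: E = (-46.8, 19.7).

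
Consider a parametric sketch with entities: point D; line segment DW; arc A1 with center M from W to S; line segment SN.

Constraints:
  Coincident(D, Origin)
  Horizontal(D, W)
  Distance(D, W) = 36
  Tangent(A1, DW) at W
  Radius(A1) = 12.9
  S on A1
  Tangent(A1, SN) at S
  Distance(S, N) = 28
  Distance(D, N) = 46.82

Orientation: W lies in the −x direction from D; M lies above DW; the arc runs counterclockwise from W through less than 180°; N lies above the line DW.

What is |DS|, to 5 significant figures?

26.420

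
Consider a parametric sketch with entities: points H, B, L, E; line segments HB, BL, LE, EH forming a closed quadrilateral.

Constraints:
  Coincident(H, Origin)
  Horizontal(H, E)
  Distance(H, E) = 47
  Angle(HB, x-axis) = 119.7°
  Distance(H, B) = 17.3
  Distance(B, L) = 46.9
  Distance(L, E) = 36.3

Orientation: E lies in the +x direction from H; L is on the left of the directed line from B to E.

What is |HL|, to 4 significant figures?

48.31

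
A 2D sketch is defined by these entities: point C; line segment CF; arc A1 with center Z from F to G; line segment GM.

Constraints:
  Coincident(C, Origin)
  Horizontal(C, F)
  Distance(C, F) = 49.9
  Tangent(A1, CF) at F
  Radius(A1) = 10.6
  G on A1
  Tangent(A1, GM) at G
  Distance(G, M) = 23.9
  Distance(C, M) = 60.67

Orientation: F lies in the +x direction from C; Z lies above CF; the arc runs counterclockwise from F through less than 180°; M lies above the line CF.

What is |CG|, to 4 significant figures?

61.30

Checks: |ZG| = 10.60 ✓; ∠(ZG, GM) = 90.00° ✓; |GM| = 23.90 ✓; |CM| = 60.67 ✓.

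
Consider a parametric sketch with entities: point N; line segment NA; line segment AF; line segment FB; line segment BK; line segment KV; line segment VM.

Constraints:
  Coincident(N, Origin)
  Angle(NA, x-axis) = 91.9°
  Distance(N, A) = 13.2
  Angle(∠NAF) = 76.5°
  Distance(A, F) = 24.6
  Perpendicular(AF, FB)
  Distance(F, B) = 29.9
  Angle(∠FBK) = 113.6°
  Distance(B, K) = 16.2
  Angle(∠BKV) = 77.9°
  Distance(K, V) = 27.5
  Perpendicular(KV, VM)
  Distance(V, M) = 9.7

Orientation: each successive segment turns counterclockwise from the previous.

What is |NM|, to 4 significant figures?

11.95

N is at the origin; NA runs at 91.9° with length 13.2, so A = (-0.4376, 13.19). ∠NAF = 76.5° gives AF at -164.6° from the x-axis; with |AF| = 24.6, F = (-24.15, 6.660). AF is perpendicular to FB, so FB runs at -74.60°; with |FB| = 29.9, B = (-16.21, -22.17). ∠FBK = 113.6° gives BK at -8.200° from the x-axis; with |BK| = 16.2, K = (-0.1799, -24.48). ∠BKV = 77.9° gives KV at 93.90° from the x-axis; with |KV| = 27.5, V = (-2.050, 2.959). The perpendicularity gives VM at right angles to KV, so VM runs at -176.1°; with |VM| = 9.7, M = (-11.73, 2.300). Then |NM| = |M − N| = 11.95.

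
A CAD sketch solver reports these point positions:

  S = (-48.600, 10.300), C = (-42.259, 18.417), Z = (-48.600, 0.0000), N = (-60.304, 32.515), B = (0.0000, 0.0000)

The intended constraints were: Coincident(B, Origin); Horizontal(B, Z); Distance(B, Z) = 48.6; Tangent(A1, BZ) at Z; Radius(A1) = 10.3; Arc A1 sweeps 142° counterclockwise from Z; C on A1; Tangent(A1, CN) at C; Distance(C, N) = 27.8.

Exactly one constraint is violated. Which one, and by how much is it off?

Distance(C, N) = 27.8 — off by 4.90.

B = (0.00, 0.00) ✓; B.y = 0.00, Z.y = 0.00 ✓; |BZ| = 48.60 ✓; ∠(SZ, ZB) = 90.00° ✓; |SZ| = 10.30 ✓; bearing(S→C) − bearing(S→Z) = 142.0° ✓; |SC| = 10.30 ✓; ∠(SC, CN) = 90.00° ✓; |CN| = 22.90 ✗.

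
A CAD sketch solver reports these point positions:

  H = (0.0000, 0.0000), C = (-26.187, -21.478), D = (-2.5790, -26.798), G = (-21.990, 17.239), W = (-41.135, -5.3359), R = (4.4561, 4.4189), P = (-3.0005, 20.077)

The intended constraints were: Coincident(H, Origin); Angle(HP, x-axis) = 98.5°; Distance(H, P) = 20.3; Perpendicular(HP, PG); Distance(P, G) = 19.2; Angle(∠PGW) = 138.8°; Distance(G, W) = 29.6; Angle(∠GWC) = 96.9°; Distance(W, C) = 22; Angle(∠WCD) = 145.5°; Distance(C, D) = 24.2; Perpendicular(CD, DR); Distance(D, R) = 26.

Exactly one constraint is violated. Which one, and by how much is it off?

Distance(D, R) = 26 — off by 6.00.

H = (0.00, 0.00) ✓; HP at 98.50° ✓; |HP| = 20.30 ✓; ∠(HP, PG) = 90.00° ✓; |PG| = 19.20 ✓; ∠PGW = 138.8° ✓; |GW| = 29.60 ✓; ∠GWC = 96.90° ✓; |WC| = 22.00 ✓; ∠WCD = 145.5° ✓; |CD| = 24.20 ✓; ∠(CD, DR) = 90.00° ✓; |DR| = 32.00 ✗.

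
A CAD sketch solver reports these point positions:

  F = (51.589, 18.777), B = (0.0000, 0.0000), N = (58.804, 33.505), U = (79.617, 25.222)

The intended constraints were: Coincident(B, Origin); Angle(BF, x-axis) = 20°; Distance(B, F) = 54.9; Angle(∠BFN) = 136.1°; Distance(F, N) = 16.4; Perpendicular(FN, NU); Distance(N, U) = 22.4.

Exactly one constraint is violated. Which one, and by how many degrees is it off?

Perpendicular(FN, NU) — off by 4.40°.

B = (0.00, 0.00) ✓; BF at 20.00° ✓; |BF| = 54.90 ✓; ∠BFN = 136.1° ✓; |FN| = 16.40 ✓; ∠(FN, NU) = 85.60° ✗; |NU| = 22.40 ✓.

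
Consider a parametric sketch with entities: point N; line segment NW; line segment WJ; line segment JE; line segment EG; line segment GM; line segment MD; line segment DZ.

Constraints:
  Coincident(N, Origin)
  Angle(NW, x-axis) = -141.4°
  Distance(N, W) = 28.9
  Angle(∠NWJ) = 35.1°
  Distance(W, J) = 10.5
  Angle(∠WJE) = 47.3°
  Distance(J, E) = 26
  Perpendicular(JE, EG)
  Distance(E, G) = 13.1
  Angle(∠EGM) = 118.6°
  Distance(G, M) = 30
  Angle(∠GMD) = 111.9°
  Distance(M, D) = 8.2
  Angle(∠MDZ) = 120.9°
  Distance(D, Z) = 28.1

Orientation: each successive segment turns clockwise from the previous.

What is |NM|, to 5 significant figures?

48.527

N is at the origin; NW runs at -141.4° with length 28.9, so W = (-22.586, -18.030). ∠NWJ = 35.1° gives WJ at 73.700° from the x-axis; with |WJ| = 10.5, J = (-19.639, -7.9522). ∠WJE = 47.3° gives JE at -59.000° from the x-axis; with |JE| = 26.0, E = (-6.2480, -30.239). JE is perpendicular to EG, so EG runs at -149.00°; with |EG| = 13.1, G = (-17.477, -36.986). ∠EGM = 118.6° gives GM at 149.60° from the x-axis; with |GM| = 30.0, M = (-43.352, -21.805). Then |NM| = |M − N| = 48.527.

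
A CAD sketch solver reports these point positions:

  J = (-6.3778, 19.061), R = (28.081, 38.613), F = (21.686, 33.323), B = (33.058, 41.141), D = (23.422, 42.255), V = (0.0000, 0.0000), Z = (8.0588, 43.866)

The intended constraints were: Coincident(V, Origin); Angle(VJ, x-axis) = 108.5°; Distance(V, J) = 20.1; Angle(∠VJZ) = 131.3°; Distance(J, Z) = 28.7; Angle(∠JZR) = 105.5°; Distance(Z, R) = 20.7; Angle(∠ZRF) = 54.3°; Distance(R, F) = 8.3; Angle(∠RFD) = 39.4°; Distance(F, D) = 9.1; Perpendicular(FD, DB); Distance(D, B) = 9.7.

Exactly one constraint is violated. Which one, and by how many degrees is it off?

Perpendicular(FD, DB) — off by 4.40°.

V = (0.00, 0.00) ✓; VJ at 108.5° ✓; |VJ| = 20.10 ✓; ∠VJZ = 131.3° ✓; |JZ| = 28.70 ✓; ∠JZR = 105.5° ✓; |ZR| = 20.70 ✓; ∠ZRF = 54.30° ✓; |RF| = 8.299 ✓; ∠RFD = 39.40° ✓; |FD| = 9.099 ✓; ∠(FD, DB) = 85.60° ✗; |DB| = 9.700 ✓.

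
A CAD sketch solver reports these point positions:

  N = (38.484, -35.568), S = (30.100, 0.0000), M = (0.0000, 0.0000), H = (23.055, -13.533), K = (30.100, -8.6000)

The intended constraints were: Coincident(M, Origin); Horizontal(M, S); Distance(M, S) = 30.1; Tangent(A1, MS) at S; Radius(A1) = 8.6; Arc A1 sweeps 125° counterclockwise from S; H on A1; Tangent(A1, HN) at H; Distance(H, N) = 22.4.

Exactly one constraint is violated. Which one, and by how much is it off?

Distance(H, N) = 22.4 — off by 4.50.

M = (0.00, 0.00) ✓; M.y = 0.00, S.y = 0.00 ✓; |MS| = 30.10 ✓; ∠(KS, SM) = 90.00° ✓; |KS| = 8.600 ✓; bearing(K→H) − bearing(K→S) = 125.0° ✓; |KH| = 8.600 ✓; ∠(KH, HN) = 90.00° ✓; |HN| = 26.90 ✗.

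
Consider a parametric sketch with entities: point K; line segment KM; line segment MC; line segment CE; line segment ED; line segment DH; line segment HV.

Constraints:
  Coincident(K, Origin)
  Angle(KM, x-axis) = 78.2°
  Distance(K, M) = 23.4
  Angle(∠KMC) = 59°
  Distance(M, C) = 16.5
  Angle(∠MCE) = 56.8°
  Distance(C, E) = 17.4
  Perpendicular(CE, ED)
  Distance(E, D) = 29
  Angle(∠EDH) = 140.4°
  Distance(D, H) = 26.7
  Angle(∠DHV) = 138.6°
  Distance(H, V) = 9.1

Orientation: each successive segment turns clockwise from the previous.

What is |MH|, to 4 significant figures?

36.80

CE ⟂ ED, so ED runs at 104.0°; with |ED| = 29.0, D = (-7.007, 35.62). ∠EDH = 140.4° gives DH at 64.40° from the x-axis; with |DH| = 26.7, H = (4.530, 59.70). Then |MH| = |H − M| = 36.80.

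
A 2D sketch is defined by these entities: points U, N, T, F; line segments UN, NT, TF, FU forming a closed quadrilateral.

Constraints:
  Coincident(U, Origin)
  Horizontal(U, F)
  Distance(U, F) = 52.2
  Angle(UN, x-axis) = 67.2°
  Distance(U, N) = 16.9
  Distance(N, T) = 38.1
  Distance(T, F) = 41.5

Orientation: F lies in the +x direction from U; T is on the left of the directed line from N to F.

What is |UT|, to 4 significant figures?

53.40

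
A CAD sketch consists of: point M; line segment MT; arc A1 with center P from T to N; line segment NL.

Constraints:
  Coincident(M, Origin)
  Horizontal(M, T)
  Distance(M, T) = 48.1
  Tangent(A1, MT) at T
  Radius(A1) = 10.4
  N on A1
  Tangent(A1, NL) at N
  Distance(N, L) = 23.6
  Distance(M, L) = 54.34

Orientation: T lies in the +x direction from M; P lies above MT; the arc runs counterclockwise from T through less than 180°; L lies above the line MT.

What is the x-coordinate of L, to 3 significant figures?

41.3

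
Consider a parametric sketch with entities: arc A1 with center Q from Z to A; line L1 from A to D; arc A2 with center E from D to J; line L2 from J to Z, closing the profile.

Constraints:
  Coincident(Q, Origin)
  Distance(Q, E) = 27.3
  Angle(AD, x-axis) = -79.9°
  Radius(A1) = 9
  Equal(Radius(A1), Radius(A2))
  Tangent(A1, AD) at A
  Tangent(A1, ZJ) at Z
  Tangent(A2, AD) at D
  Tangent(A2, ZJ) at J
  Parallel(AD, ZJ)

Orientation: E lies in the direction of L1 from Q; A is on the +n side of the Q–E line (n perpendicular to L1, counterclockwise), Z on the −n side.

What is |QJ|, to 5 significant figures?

28.745

Tangency of A1 to both parallel lines with radius 9.0 puts A and Z at Q ± 9.0·n: A = (8.8605, 1.5783), Z = (-8.8605, -1.5783). Equal radii place D and J the same way about E: D = E + 9.0·n = (13.648, -25.299), J = E − 9.0·n = (-4.0730, -28.455). Then |QJ| = |J − Q| = 28.745.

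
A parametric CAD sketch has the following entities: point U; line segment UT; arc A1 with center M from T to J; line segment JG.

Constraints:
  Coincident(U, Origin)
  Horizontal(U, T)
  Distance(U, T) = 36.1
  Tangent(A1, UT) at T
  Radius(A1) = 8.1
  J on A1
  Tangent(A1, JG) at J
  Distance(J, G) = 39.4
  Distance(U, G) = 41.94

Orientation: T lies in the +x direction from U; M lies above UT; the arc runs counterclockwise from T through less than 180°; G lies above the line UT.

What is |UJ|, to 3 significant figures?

43.8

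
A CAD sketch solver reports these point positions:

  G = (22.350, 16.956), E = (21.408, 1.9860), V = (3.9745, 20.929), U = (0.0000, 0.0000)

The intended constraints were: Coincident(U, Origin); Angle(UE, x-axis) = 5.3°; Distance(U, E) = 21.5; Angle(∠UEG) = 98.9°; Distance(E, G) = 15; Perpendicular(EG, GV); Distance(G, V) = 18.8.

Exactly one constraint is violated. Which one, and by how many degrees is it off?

Perpendicular(EG, GV) — off by 8.60°.

U = (0.00, 0.00) ✓; UE at 5.300° ✓; |UE| = 21.50 ✓; ∠UEG = 98.90° ✓; |EG| = 15.00 ✓; ∠(EG, GV) = 81.40° ✗; |GV| = 18.80 ✓.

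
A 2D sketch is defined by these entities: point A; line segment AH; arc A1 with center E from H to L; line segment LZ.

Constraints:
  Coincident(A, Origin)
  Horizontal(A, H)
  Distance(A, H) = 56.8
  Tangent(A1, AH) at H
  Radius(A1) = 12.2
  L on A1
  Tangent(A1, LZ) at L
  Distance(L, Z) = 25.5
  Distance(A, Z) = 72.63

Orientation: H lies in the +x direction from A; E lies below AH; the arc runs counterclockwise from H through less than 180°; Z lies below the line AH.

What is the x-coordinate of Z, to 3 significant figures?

60.5

A is at the origin; A and H share the same y with |AH| = 56.8 and H on the +x side, so H = (56.8, 0.00). The tangent condition forces EH to be normal to AH, so E = H + (0, -12.2) = (56.8, -12.2). Since EL ⟂ LZ (tangency), |EZ| = √(12.2² + 25.5²) = 28.3 regardless of where L sits on A1. So Z lies on both circle(A, 72.63) and circle(E, 28.3); the below-AH intersection is Z = (60.5, -40.2). L is the foot of the tangent from Z: L = (46.6, -18.8).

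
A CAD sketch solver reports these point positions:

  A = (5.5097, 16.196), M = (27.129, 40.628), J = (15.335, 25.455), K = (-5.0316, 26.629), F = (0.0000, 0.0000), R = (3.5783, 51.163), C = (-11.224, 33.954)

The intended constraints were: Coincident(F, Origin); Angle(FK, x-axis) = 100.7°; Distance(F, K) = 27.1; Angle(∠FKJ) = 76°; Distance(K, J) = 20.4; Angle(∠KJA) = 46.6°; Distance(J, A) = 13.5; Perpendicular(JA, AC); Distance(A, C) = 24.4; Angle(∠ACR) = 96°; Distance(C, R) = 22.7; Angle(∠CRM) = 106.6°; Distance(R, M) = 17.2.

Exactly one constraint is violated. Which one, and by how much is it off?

Distance(R, M) = 17.2 — off by 8.60.

F = (0.00, 0.00) ✓; FK at 100.7° ✓; |FK| = 27.10 ✓; ∠FKJ = 76.00° ✓; |KJ| = 20.40 ✓; ∠KJA = 46.60° ✓; |JA| = 13.50 ✓; ∠(JA, AC) = 90.00° ✓; |AC| = 24.40 ✓; ∠ACR = 96.00° ✓; |CR| = 22.70 ✓; ∠CRM = 106.6° ✓; |RM| = 25.80 ✗.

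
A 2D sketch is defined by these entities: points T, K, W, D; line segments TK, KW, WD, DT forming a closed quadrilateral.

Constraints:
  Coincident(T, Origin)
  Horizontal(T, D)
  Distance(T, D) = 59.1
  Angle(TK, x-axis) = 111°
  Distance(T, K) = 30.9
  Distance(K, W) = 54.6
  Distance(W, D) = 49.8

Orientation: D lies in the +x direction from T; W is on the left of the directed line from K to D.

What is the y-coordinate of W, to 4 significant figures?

46.27

T is at the origin; TD is horizontal with |TD| = 59.1 and D in +x, so D = (59.1, 0). TK runs at 111.0° with |TK| = 30.9, so K = (-11.07, 28.85). W is determined by |KW| = 54.6 and |WD| = 49.8 together: it lies at the intersection of circle(K, 54.6) and circle(D, 49.8). With |KD| = 75.87, the foot of the radical line on KD is 41.24 from K and the perpendicular offset is √(54.6² − 41.24²) = 35.78. Taking the left-of-KD solution: W = (40.67, 46.27).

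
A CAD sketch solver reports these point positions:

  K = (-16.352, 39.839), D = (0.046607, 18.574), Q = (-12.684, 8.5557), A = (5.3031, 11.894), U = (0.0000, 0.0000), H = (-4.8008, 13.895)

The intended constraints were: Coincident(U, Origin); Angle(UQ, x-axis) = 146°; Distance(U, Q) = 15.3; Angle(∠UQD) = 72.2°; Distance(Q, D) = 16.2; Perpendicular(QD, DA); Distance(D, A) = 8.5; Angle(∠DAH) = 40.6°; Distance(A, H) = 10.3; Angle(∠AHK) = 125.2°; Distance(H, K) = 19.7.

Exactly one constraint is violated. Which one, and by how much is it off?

Distance(H, K) = 19.7 — off by 8.70.

U = (0.00, 0.00) ✓; UQ at 146.0° ✓; |UQ| = 15.30 ✓; ∠UQD = 72.20° ✓; |QD| = 16.20 ✓; ∠(QD, DA) = 90.00° ✓; |DA| = 8.500 ✓; ∠DAH = 40.60° ✓; |AH| = 10.30 ✓; ∠AHK = 125.2° ✓; |HK| = 28.40 ✗.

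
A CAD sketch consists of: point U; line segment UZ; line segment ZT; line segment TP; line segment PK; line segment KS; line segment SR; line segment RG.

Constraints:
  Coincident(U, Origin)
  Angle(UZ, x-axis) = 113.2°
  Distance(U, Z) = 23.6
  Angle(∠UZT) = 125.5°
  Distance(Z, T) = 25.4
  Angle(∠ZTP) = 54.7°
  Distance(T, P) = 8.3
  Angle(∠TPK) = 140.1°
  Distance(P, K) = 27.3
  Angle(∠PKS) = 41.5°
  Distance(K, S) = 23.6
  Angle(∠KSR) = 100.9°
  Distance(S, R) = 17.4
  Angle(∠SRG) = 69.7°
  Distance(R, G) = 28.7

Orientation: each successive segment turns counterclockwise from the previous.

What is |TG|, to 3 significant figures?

30.7

U is at the origin; UZ runs at 113.2° with length 23.6, so Z = (-9.30, 21.7). ∠UZT = 125.5° gives ZT at 168° from the x-axis; with |ZT| = 25.4, T = (-34.1, 27.1). ∠ZTP = 54.7° gives TP at -67.0° from the x-axis; with |TP| = 8.3, P = (-30.9, 19.5). ∠TPK = 140.1° gives PK at -27.1° from the x-axis; with |PK| = 27.3, K = (-6.57, 7.03). ∠PKS = 41.5° gives KS at 111° from the x-axis; with |KS| = 23.6, S = (-15.2, 29.0). ∠KSR = 100.9° gives SR at -170° from the x-axis; with |SR| = 17.4, R = (-32.3, 25.8). ∠SRG = 69.7° gives RG at -59.2° from the x-axis; with |RG| = 28.7, G = (-17.6, 1.18). Then |TG| = |G − T| = 30.7.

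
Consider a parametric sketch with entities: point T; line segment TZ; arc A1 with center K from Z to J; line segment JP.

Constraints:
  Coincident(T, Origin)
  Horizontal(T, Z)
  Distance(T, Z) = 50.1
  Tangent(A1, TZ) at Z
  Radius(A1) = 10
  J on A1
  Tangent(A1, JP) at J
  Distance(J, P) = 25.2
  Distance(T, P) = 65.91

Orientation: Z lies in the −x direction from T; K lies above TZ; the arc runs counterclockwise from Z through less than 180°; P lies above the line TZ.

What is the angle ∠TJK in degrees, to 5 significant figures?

128.39°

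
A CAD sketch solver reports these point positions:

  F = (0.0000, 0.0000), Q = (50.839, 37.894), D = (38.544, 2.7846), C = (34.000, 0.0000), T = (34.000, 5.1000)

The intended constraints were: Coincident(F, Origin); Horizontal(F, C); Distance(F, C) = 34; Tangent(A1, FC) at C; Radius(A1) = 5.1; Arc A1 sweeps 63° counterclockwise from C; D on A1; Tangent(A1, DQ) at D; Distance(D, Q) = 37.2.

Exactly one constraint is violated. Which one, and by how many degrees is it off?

Tangent(A1, DQ) at D — off by 7.70°.

F = (0.00, 0.00) ✓; F.y = 0.00, C.y = 0.00 ✓; |FC| = 34.00 ✓; ∠(TC, CF) = 90.00° ✓; |TC| = 5.100 ✓; bearing(T→D) − bearing(T→C) = 63.00° ✓; |TD| = 5.100 ✓; ∠(TD, DQ) = 82.30° ✗; |DQ| = 37.20 ✓.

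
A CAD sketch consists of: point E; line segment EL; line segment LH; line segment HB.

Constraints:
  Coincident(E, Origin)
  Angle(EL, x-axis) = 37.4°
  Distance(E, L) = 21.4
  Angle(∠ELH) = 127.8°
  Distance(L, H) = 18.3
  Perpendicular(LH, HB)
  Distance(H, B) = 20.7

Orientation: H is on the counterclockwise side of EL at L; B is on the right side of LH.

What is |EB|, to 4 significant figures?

49.00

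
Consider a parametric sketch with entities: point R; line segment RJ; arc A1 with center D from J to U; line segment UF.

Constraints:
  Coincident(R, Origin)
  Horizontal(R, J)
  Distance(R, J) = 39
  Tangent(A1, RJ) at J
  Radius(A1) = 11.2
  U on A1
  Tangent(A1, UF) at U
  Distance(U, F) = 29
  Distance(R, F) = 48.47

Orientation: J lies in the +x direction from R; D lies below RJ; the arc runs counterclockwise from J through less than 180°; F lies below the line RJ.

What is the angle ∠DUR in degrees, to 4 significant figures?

159.3°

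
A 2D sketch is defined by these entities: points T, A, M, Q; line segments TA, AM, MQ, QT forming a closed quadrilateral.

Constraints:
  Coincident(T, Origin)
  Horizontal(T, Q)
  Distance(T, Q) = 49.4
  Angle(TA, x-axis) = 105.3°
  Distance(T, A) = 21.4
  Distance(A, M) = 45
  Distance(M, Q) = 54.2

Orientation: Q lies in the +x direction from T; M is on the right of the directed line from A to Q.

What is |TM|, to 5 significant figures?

23.913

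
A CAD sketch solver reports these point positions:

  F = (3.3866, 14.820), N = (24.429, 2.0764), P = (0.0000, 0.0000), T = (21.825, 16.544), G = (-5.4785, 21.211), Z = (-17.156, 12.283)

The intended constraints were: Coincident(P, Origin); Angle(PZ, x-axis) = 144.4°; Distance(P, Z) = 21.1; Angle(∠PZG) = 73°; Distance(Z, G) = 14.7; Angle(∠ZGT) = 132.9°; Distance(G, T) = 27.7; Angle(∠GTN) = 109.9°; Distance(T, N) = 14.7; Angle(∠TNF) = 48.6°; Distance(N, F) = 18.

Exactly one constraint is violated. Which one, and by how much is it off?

Distance(N, F) = 18 — off by 6.60.

P = (0.00, 0.00) ✓; PZ at 144.4° ✓; |PZ| = 21.10 ✓; ∠PZG = 73.00° ✓; |ZG| = 14.70 ✓; ∠ZGT = 132.9° ✓; |GT| = 27.70 ✓; ∠GTN = 109.9° ✓; |TN| = 14.70 ✓; ∠TNF = 48.60° ✓; |NF| = 24.60 ✗.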